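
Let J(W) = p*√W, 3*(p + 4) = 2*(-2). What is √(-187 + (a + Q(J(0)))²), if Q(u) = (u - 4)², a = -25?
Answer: I*√106 ≈ 10.296*I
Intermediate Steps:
p = -16/3 (p = -4 + (2*(-2))/3 = -4 + (⅓)*(-4) = -4 - 4/3 = -16/3 ≈ -5.3333)
J(W) = -16*√W/3
Q(u) = (-4 + u)²
√(-187 + (a + Q(J(0)))²) = √(-187 + (-25 + (-4 - 16*√0/3)²)²) = √(-187 + (-25 + (-4 - 16/3*0)²)²) = √(-187 + (-25 + (-4 + 0)²)²) = √(-187 + (-25 + (-4)²)²) = √(-187 + (-25 + 16)²) = √(-187 + (-9)²) = √(-187 + 81) = √(-106) = I*√106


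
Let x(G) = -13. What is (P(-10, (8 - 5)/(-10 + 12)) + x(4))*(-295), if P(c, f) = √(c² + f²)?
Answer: 3835 - 295*√409/2 ≈ 852.00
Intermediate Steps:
(P(-10, (8 - 5)/(-10 + 12)) + x(4))*(-295) = (√((-10)² + ((8 - 5)/(-10 + 12))²) - 13)*(-295) = (√(100 + (3/2)²) - 13)*(-295) = (√(100 + 9/4) - 13)*(-295) = (√(409/4) - 13)*(-295) = (√409/2 - 13)*(-295) = (-13 + √409/2)*(-295) = 3835 - 295*√409/2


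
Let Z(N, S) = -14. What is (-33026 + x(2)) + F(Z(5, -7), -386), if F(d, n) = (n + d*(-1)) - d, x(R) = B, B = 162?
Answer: -33222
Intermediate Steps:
x(R) = 162
F(d, n) = n - 2*d (F(d, n) = (n - d) - d = n - 2*d)
(-33026 + x(2)) + F(Z(5, -7), -386) = (-33026 + 162) + (-386 - 2*(-14)) = -32864 + (-386 + 28) = -32864 - 358 = -33222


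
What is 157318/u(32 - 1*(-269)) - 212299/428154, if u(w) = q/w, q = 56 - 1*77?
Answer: -321813652077/142718 ≈ -2.2549e+6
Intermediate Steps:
q = -21 (q = 56 - 77 = -21)
u(w) = -21/w
157318/u(32 - 1*(-269)) - 212299/428154 = 157318/((-21/(32 - 1*(-269)))) - 212299/428154 = 157318/((-21/(32 + 269))) - 212299*1/428154 = 157318/((-21/301)) - 212299/428154 = 157318/((-21*1/301)) - 212299/428154 = 157318/(-3/43) - 212299/428154 = 157318*(-43/3) - 212299/428154 = -6764674/3 - 212299/428154 = -321813652077/142718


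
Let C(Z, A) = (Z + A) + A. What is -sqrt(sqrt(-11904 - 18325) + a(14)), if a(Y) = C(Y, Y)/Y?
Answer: -sqrt(3 + I*sqrt(30229)) ≈ -9.4045 - 9.2437*I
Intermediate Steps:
C(Z, A) = Z + 2*A (C(Z, A) = (A + Z) + A = Z + 2*A)
a(Y) = 3 (a(Y) = (Y + 2*Y)/Y = (3*Y)/Y = 3)
-sqrt(sqrt(-11904 - 18325) + a(14)) = -sqrt(sqrt(-11904 - 18325) + 3) = -sqrt(sqrt(-30229) + 3) = -sqrt(I*sqrt(30229) + 3) = -sqrt(3 + I*sqrt(30229))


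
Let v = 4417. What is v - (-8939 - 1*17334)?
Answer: 30690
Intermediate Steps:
v - (-8939 - 1*17334) = 4417 - (-8939 - 1*17334) = 4417 - (-8939 - 17334) = 4417 - 1*(-26273) = 4417 + 26273 = 30690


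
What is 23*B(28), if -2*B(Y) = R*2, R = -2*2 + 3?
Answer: 23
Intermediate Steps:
R = -1 (R = -4 + 3 = -1)
B(Y) = 1 (B(Y) = -(-1)*2/2 = -1/2*(-2) = 1)
23*B(28) = 23*1 = 23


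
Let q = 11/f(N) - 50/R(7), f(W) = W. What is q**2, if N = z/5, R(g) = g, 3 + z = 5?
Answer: 81225/196 ≈ 414.41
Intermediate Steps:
z = 2 (z = -3 + 5 = 2)
N = 2/5 ≈ 0.40000
q = 285/14 (q = 11/(2/5) - 50/7 = 11*(5/2) - 50*1/7 = 55/2 - 50/7 = 285/14 ≈ 20.357)
q**2 = (285/14)**2 = 81225/196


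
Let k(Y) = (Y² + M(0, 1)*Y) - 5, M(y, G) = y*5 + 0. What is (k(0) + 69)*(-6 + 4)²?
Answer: 256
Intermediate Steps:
M(y, G) = 5*y (M(y, G) = 5*y + 0 = 5*y)
k(Y) = -5 + Y² (k(Y) = (Y² + (5*0)*Y) - 5 = (Y² + 0*Y) - 5 = (Y² + 0) - 5 = Y² - 5 = -5 + Y²)
(k(0) + 69)*(-6 + 4)² = ((-5 + 0²) + 69)*(-6 + 4)² = ((-5 + 0) + 69)*(-2)² = (-5 + 69)*4 = 64*4 = 256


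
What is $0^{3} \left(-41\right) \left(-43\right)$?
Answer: $0$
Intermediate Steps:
$0^{3} \left(-41\right) \left(-43\right) = 0 \left(-41\right) \left(-43\right) = 0 \left(-43\right) = 0$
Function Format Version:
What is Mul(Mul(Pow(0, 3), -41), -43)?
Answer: 0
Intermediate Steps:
Mul(Mul(Pow(0, 3), -41), -43) = Mul(Mul(0, -41), -43) = Mul(0, -43) = 0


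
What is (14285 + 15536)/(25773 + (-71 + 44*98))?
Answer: 29821/30014 ≈ 0.99357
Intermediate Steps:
(14285 + 15536)/(25773 + (-71 + 44*98)) = 29821/(25773 + (-71 + 4312)) = 29821/(25773 + 4241) = 29821/30014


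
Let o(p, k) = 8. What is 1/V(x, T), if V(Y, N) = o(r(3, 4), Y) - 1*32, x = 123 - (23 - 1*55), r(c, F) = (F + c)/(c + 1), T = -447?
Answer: -1/24 ≈ -0.041667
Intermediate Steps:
r(c, F) = (F + c)/(1 + c)
x = 155 (x = 123 - (23 - 55) = 123 - 1*(-32) = 123 + 32 = 155)
V(Y, N) = -24 (V(Y, N) = 8 - 1*32 = 8 - 32 = -24)
1/V(x, T) = 1/(-24) = -1/24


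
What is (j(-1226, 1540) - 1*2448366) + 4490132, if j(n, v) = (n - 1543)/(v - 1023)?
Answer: 1055590253/517 ≈ 2.0418e+6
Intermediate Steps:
j(n, v) = (-1543 + n)/(-1023 + v)
(j(-1226, 1540) - 1*2448366) + 4490132 = ((-1543 - 1226)/(-1023 + 1540) - 1*2448366) + 4490132 = (-2769/517 - 2448366) + 4490132 = -1265807991/517 + 4490132 = 1055590253/517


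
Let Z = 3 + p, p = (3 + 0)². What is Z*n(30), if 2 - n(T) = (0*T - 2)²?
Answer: -24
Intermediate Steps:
p = 9 (p = 3² = 9)
n(T) = -2 (n(T) = 2 - (0*T - 2)² = 2 - (0 - 2)² = 2 - 1*(-2)² = 2 - 1*4 = 2 - 4 = -2)
Z = 12 (Z = 3 + 9 = 12)
Z*n(30) = 12*(-2) = -24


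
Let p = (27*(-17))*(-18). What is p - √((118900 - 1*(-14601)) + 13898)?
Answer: 8262 - √147399 ≈ 7878.1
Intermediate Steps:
p = 8262 (p = -459*(-18) = 8262)
p - √((118900 - 1*(-14601)) + 13898) = 8262 - √((118900 - 1*(-14601)) + 13898) = 8262 - √((118900 + 14601) + 13898) = 8262 - √(133501 + 13898) = 8262 - √147399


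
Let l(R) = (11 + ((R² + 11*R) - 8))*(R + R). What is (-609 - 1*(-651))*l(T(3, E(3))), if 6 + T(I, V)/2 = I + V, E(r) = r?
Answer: 0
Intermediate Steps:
T(I, V) = -12 + 2*I + 2*V (T(I, V) = -12 + 2*(I + V) = -12 + (2*I + 2*V) = -12 + 2*I + 2*V)
l(R) = 2*R*(3 + R² + 11*R) (l(R) = (11 + (-8 + R² + 11*R))*(2*R) = (3 + R² + 11*R)*(2*R) = 2*R*(3 + R² + 11*R))
(-609 - 1*(-651))*l(T(3, E(3))) = (-609 - 1*(-651))*(2*(-12 + 2*3 + 2*3)*(3 + (-12 + 2*3 + 2*3)² + 11*(-12 + 2*3 + 2*3))) = (-609 + 651)*(2*(-12 + 6 + 6)*(3 + (-12 + 6 + 6)² + 11*(-12 + 6 + 6))) = 42*(2*0*(3 + 0² + 11*0)) = 42*(2*0*(3 + 0 + 0)) = 42*(2*0*3) = 42*0 = 0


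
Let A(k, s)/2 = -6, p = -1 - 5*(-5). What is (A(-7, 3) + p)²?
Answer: 144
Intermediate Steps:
p = 24 (p = -1 + 25 = 24)
A(k, s) = -12 (A(k, s) = 2*(-6) = -12)
(A(-7, 3) + p)² = (-12 + 24)² = 12² = 144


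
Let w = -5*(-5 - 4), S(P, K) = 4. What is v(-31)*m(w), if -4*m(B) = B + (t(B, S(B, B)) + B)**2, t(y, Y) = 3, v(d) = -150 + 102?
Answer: 28188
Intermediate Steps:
v(d) = -48
w = 45 (w = -5*(-9) = 45)
m(B) = -B/4 - (3 + B)**2/4 (m(B) = -(B + (3 + B)**2)/4 = -B/4 - (3 + B)**2/4)
v(-31)*m(w) = -48*(-1/4*45 - (3 + 45)**2/4) = -48*(-45/4 - 1/4*48**2) = -48*(-45/4 - 1/4*2304) = -48*(-45/4 - 576) = -48*(-2349/4) = 28188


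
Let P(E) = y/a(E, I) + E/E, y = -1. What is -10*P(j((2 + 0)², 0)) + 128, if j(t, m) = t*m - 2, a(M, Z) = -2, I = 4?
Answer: 113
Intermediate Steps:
j(t, m) = -2 + m*t (j(t, m) = m*t - 2 = -2 + m*t)
P(E) = 3/2 (P(E) = -1/(-2) + E/E = -1*(-½) + 1 = ½ + 1 = 3/2)
-10*P(j((2 + 0)², 0)) + 128 = -10*3/2 + 128 = -15 + 128 = 113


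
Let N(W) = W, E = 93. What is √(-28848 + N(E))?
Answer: 9*I*√355 ≈ 169.57*I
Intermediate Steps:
√(-28848 + N(E)) = √(-28848 + 93) = √(-28755) = 9*I*√355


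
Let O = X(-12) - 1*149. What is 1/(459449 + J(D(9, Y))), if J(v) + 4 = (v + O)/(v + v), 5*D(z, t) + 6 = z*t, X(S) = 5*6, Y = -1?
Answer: 3/1378396 ≈ 2.1764e-6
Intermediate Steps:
X(S) = 30
O = -119 (O = 30 - 1*149 = 30 - 149 = -119)
D(z, t) = -6/5 + t*z/5 (D(z, t) = -6/5 + (z*t)/5 = -6/5 + (t*z)/5 = -6/5 + t*z/5)
J(v) = -4 + (-119 + v)/(2*v) (J(v) = -4 + (v - 119)/(v + v) = -4 + (-119 + v)/((2*v)) = -4 + (-119 + v)*(1/(2*v)) = -4 + (-119 + v)/(2*v))
1/(459449 + J(D(9, Y))) = 1/(459449 + 7*(-17 - (-6/5 + (⅕)*(-1)*9))/(2*(-6/5 + (⅕)*(-1)*9))) = 1/(459449 + 7*(-17 - (-6/5 - 9/5))/(2*(-6/5 - 9/5))) = 1/(459449 + (7/2)*(-17 - 1*(-3))/(-3)) = 1/(459449 + (7/2)*(-⅓)*(-17 + 3)) = 1/(459449 + (7/2)*(-⅓)*(-14)) = 1/(459449 + 49/3) = 1/(1378396/3) = 3/1378396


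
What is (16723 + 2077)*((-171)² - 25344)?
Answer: 73263600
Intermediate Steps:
(16723 + 2077)*((-171)² - 25344) = 18800*(29241 - 25344) = 18800*3897 = 73263600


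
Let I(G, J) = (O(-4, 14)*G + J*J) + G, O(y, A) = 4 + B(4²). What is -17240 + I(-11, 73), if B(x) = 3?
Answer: -11999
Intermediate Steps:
O(y, A) = 7 (O(y, A) = 4 + 3 = 7)
I(G, J) = J² + 8*G (I(G, J) = (7*G + J*J) + G = (7*G + J²) + G = (J² + 7*G) + G = J² + 8*G)
-17240 + I(-11, 73) = -17240 + (73² + 8*(-11)) = -17240 + (5329 - 88) = -17240 + 5241 = -11999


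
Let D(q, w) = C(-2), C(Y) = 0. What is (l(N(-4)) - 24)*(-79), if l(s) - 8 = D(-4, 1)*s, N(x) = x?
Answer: 1264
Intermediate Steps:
D(q, w) = 0
l(s) = 8 (l(s) = 8 + 0*s = 8 + 0 = 8)
(l(N(-4)) - 24)*(-79) = (8 - 24)*(-79) = -16*(-79) = 1264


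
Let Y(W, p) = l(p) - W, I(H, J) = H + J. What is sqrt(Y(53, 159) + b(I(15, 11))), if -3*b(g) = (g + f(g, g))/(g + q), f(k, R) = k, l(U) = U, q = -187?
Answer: 25*sqrt(39606)/483 ≈ 10.301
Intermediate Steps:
b(g) = -2*g/(3*(-187 + g)) (b(g) = -(g + g)/(3*(g - 187)) = -2*g/(3*(-187 + g)))
Y(W, p) = p - W
sqrt(Y(53, 159) + b(I(15, 11))) = sqrt((159 - 1*53) - 2*(15 + 11)/(-561 + 3*(15 + 11))) = sqrt((159 - 53) - 2*26/(-561 + 3*26)) = sqrt(106 - 2*26/(-561 + 78)) = sqrt(106 - 2*26/(-483)) = sqrt(106 - 2*26*(-1/483)) = sqrt(106 + 52/483) = sqrt(51250/483) = 25*sqrt(39606)/483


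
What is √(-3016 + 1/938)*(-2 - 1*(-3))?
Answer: I*√2653608566/938 ≈ 54.918*I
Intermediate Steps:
√(-3016 + 1/938)*(-2 - 1*(-3)) = √(-3016 + 1/938)*(-2 + 3) = √(-2829007/938)*1 = (I*√2653608566/938)*1 = I*√2653608566/938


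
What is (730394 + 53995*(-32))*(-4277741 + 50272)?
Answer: 4216672044174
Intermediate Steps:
(730394 + 53995*(-32))*(-4277741 + 50272) = (730394 - 1727840)*(-4227469) = -997446*(-4227469) = 4216672044174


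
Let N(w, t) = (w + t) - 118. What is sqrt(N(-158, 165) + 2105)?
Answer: sqrt(1994) ≈ 44.654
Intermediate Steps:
N(w, t) = -118 + t + w (N(w, t) = (t + w) - 118 = -118 + t + w)
sqrt(N(-158, 165) + 2105) = sqrt((-118 + 165 - 158) + 2105) = sqrt(-111 + 2105) = sqrt(1994)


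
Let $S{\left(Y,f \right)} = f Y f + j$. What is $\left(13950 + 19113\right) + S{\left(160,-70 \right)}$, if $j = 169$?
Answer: $817232$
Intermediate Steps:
$S{\left(Y,f \right)} = 169 + Y f^{2}$ ($S{\left(Y,f \right)} = f Y f + 169 = Y f f + 169 = Y f^{2} + 169 = 169 + Y f^{2}$)
$\left(13950 + 19113\right) + S{\left(160,-70 \right)} = \left(13950 + 19113\right) + \left(169 + 160 \left(-70\right)^{2}\right) = 33063 + \left(169 + 160 \cdot 4900\right) = 33063 + \left(169 + 784000\right) = 33063 + 784169 = 817232$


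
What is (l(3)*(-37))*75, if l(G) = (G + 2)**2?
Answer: -69375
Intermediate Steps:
l(G) = (2 + G)**2
(l(3)*(-37))*75 = ((2 + 3)**2*(-37))*75 = (5**2*(-37))*75 = (25*(-37))*75 = -925*75 = -69375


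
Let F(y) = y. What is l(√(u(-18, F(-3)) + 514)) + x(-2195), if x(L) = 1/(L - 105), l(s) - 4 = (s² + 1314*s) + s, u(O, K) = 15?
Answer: 70789399/2300 ≈ 30778.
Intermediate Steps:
l(s) = 4 + s² + 1315*s (l(s) = 4 + ((s² + 1314*s) + s) = 4 + (s² + 1315*s) = 4 + s² + 1315*s)
x(L) = 1/(-105 + L)
l(√(u(-18, F(-3)) + 514)) + x(-2195) = (4 + (√(15 + 514))² + 1315*√(15 + 514)) + 1/(-105 - 2195) = (4 + (√529)² + 1315*√529) + 1/(-2300) = (4 + 23² + 1315*23) - 1/2300 = (4 + 529 + 30245) - 1/2300 = 30778 - 1/2300 = 70789399/2300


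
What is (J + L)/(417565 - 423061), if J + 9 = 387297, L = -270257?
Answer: -117031/5496 ≈ -21.294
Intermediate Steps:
J = 387288 (J = -9 + 387297 = 387288)
(J + L)/(417565 - 423061) = (387288 - 270257)/(417565 - 423061) = 117031/(-5496) = 117031*(-1/5496) = -117031/5496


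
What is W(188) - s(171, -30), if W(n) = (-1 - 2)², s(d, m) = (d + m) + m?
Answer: -102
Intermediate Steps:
s(d, m) = d + 2*m
W(n) = 9 (W(n) = (-3)² = 9)
W(188) - s(171, -30) = 9 - (171 + 2*(-30)) = 9 - (171 - 60) = 9 - 1*111 = 9 - 111 = -102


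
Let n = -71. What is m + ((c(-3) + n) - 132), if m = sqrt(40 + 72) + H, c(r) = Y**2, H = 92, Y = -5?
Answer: -86 + 4*sqrt(7) ≈ -75.417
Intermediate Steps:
c(r) = 25 (c(r) = (-5)**2 = 25)
m = 92 + 4*sqrt(7) (m = sqrt(40 + 72) + 92 = sqrt(112) + 92 = 4*sqrt(7) + 92 = 92 + 4*sqrt(7) ≈ 102.58)
m + ((c(-3) + n) - 132) = (92 + 4*sqrt(7)) + ((25 - 71) - 132) = (92 + 4*sqrt(7)) + (-46 - 132) = (92 + 4*sqrt(7)) - 178 = -86 + 4*sqrt(7)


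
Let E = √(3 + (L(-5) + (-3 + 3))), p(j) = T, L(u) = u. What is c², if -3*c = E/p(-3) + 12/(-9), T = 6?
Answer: (8 - I*√2)²/324 ≈ 0.19136 - 0.069838*I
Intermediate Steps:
p(j) = 6
E = I*√2 (E = √(3 + (-5 + (-3 + 3))) = √(3 + (-5 + 0)) = √(3 - 5) = √(-2) = I*√2 ≈ 1.4142*I)
c = 4/9 - I*√2/18 (c = -((I*√2)/6 + 12/(-9))/3 = -((I*√2)*(⅙) + 12*(-⅑))/3 = -(I*√2/6 - 4/3)/3 = -(-4/3 + I*√2/6)/3 = 4/9 - I*√2/18 ≈ 0.44444 - 0.078567*I)
c² = (4/9 - I*√2/18)²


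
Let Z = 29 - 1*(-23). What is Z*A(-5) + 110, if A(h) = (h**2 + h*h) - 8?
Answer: 2294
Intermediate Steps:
A(h) = -8 + 2*h**2 (A(h) = (h**2 + h**2) - 8 = 2*h**2 - 8 = -8 + 2*h**2)
Z = 52 (Z = 29 + 23 = 52)
Z*A(-5) + 110 = 52*(-8 + 2*(-5)**2) + 110 = 52*(-8 + 2*25) + 110 = 52*(-8 + 50) + 110 = 52*42 + 110 = 2184 + 110 = 2294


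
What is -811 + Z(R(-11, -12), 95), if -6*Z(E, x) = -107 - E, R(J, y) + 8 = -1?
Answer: -2384/3 ≈ -794.67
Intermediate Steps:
R(J, y) = -9 (R(J, y) = -8 - 1 = -9)
Z(E, x) = 107/6 + E/6 (Z(E, x) = -(-107 - E)/6 = 107/6 + E/6)
-811 + Z(R(-11, -12), 95) = -811 + (107/6 + (1/6)*(-9)) = -811 + (107/6 - 3/2) = -811 + 49/3 = -2384/3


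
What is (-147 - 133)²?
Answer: 78400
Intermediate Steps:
(-147 - 133)² = (-280)² = 78400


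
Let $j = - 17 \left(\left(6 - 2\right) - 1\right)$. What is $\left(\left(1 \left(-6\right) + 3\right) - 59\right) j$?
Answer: $3162$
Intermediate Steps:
$j = -51$ ($j = - 17 \left(4 - 1\right) = \left(-17\right) 3 = -51$)
$\left(\left(1 \left(-6\right) + 3\right) - 59\right) j = \left(\left(1 \left(-6\right) + 3\right) - 59\right) \left(-51\right) = \left(\left(-6 + 3\right) - 59\right) \left(-51\right) = \left(-3 - 59\right) \left(-51\right) = \left(-62\right) \left(-51\right) = 3162$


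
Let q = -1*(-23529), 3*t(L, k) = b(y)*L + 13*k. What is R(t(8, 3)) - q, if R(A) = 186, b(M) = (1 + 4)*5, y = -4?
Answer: -23343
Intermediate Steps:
b(M) = 25 (b(M) = 5*5 = 25)
t(L, k) = 13*k/3 + 25*L/3 (t(L, k) = (25*L + 13*k)/3 = (13*k + 25*L)/3 = 13*k/3 + 25*L/3)
q = 23529
R(t(8, 3)) - q = 186 - 1*23529 = 186 - 23529 = -23343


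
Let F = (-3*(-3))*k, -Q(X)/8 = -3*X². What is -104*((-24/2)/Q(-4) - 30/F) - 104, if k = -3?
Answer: -7787/36 ≈ -216.31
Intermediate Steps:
Q(X) = 24*X² (Q(X) = -(-24)*X² = 24*X²)
F = -27 (F = -3*(-3)*(-3) = 9*(-3) = -27)
-104*((-24/2)/Q(-4) - 30/F) - 104 = -104*((-24/2)/((24*(-4)²)) - 30/(-27)) - 104 = -104*((-24*½)/((24*16)) - 30*(-1/27)) - 104 = -104*(-12/384 + 10/9) - 104 = -104*(-12*1/384 + 10/9) - 104 = -104*(-1/32 + 10/9) - 104 = -104*311/288 - 104 = -4043/36 - 104 = -7787/36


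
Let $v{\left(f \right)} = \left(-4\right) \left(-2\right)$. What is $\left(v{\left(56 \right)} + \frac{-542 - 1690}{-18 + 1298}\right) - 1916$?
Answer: $- \frac{305559}{160} \approx -1909.7$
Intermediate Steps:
$v{\left(f \right)} = 8$
$\left(v{\left(56 \right)} + \frac{-542 - 1690}{-18 + 1298}\right) - 1916 = \left(8 + \frac{-542 - 1690}{-18 + 1298}\right) - 1916 = \left(8 - \frac{2232}{1280}\right) - 1916 = \left(8 - \frac{279}{160}\right) - 1916 = \frac{1001}{160} - 1916 = - \frac{305559}{160}$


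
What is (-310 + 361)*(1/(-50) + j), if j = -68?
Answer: -173451/50 ≈ -3469.0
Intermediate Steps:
(-310 + 361)*(1/(-50) + j) = (-310 + 361)*(1/(-50) - 68) = 51*(-1/50 - 68) = 51*(-3401/50) = -173451/50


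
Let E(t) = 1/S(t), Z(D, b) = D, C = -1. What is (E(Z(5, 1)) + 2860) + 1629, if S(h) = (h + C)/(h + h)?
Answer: 8983/2 ≈ 4491.5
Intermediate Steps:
S(h) = (-1 + h)/(2*h) (S(h) = (h - 1)/(h + h) = (-1 + h)/((2*h)) = (-1 + h)*(1/(2*h)) = (-1 + h)/(2*h))
E(t) = 2*t/(-1 + t) (E(t) = 1/((-1 + t)/(2*t)) = 2*t/(-1 + t))
(E(Z(5, 1)) + 2860) + 1629 = (2*5/(-1 + 5) + 2860) + 1629 = (2*5/4 + 2860) + 1629 = (2*5*(¼) + 2860) + 1629 = (5/2 + 2860) + 1629 = 5725/2 + 1629 = 8983/2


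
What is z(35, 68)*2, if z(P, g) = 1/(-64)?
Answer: -1/32 ≈ -0.031250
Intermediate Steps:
z(P, g) = -1/64
z(35, 68)*2 = -1/64*2 = -1/32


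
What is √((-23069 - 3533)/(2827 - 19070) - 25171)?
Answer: I*√6640559922093/16243 ≈ 158.65*I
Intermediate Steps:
√((-23069 - 3533)/(2827 - 19070) - 25171) = √(-26602/(-16243) - 25171) = √(-26602*(-1/16243) - 25171) = √(26602/16243 - 25171) = √(-408825951/16243) = I*√6640559922093/16243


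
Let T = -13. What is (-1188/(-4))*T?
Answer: -3861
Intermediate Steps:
(-1188/(-4))*T = -1188/(-4)*(-13) = -1188*(-1)/4*(-13) = -27*(-11)*(-13) = 297*(-13) = -3861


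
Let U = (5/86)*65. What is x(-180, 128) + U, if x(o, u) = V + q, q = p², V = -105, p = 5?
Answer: -6555/86 ≈ -76.221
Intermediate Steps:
q = 25 (q = 5² = 25)
x(o, u) = -80 (x(o, u) = -105 + 25 = -80)
U = 325/86 (U = (5*(1/86))*65 = (5/86)*65 = 325/86 ≈ 3.7791)
x(-180, 128) + U = -80 + 325/86 = -6555/86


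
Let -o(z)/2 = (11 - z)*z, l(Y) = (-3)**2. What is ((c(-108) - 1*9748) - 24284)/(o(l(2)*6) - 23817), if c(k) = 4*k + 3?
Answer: 1641/913 ≈ 1.7974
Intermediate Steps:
c(k) = 3 + 4*k
l(Y) = 9
o(z) = -2*z*(11 - z) (o(z) = -2*(11 - z)*z = -2*z*(11 - z))
((c(-108) - 1*9748) - 24284)/(o(l(2)*6) - 23817) = (((3 + 4*(-108)) - 1*9748) - 24284)/(2*(9*6)*(-11 + 9*6) - 23817) = (((3 - 432) - 9748) - 24284)/(2*54*(-11 + 54) - 23817) = ((-429 - 9748) - 24284)/(2*54*43 - 23817) = (-10177 - 24284)/(4644 - 23817) = -34461/(-19173) = -34461*(-1/19173) = 1641/913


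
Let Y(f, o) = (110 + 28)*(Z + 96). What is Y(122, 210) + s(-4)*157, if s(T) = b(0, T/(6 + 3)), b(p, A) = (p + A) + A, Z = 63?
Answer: 196222/9 ≈ 21802.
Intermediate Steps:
b(p, A) = p + 2*A (b(p, A) = (A + p) + A = p + 2*A)
s(T) = 2*T/9 (s(T) = 0 + 2*(T/(6 + 3)) = 0 + 2*(T/9) = 0 + 2*T/9 = 2*T/9)
Y(f, o) = 21942 (Y(f, o) = (110 + 28)*(63 + 96) = 138*159 = 21942)
Y(122, 210) + s(-4)*157 = 21942 + ((2/9)*(-4))*157 = 21942 - 8/9*157 = 21942 - 1256/9 = 196222/9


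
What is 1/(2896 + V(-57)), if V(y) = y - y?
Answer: 1/2896 ≈ 0.00034530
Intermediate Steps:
V(y) = 0
1/(2896 + V(-57)) = 1/(2896 + 0) = 1/2896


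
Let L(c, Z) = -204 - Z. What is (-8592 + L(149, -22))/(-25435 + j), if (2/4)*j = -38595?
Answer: 8774/102625 ≈ 0.085496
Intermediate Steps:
j = -77190 (j = 2*(-38595) = -77190)
(-8592 + L(149, -22))/(-25435 + j) = (-8592 + (-204 - 1*(-22)))/(-25435 - 77190) = (-8592 + (-204 + 22))/(-102625) = (-8592 - 182)*(-1/102625) = -8774*(-1/102625) = 8774/102625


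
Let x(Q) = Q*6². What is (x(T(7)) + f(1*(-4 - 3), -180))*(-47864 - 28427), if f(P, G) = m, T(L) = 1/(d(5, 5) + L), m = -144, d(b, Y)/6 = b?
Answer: 403731972/37 ≈ 1.0912e+7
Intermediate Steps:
d(b, Y) = 6*b
T(L) = 1/(30 + L) (T(L) = 1/(6*5 + L) = 1/(30 + L))
f(P, G) = -144
x(Q) = 36*Q (x(Q) = Q*36 = 36*Q)
(x(T(7)) + f(1*(-4 - 3), -180))*(-47864 - 28427) = (36/(30 + 7) - 144)*(-47864 - 28427) = (36/37 - 144)*(-76291) = -5292/37*(-76291) = 403731972/37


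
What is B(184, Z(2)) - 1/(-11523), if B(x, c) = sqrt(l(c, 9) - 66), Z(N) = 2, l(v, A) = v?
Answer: 1/11523 + 8*I ≈ 8.6783e-5 + 8.0*I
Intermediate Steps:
B(x, c) = sqrt(-66 + c) (B(x, c) = sqrt(c - 66) = sqrt(-66 + c))
B(184, Z(2)) - 1/(-11523) = sqrt(-66 + 2) - 1/(-11523) = sqrt(-64) - 1*(-1/11523) = 8*I + 1/11523 = 1/11523 + 8*I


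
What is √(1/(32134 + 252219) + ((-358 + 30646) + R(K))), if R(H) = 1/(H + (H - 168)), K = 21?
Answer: √4320009409242565654/11942826 ≈ 174.03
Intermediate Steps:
R(H) = 1/(-168 + 2*H) (R(H) = 1/(H + (-168 + H)) = 1/(-168 + 2*H))
√(1/(32134 + 252219) + ((-358 + 30646) + R(K))) = √(1/(32134 + 252219) + ((-358 + 30646) + 1/(2*(-84 + 21)))) = √(1/284353 + (30288 + (½)/(-63))) = √(1/284353 + (30288 + (½)*(-1/63))) = √(1/284353 + (30288 - 1/126)) = √(1/284353 + 3816287/126) = √(1085172657437/35828478) = √4320009409242565654/11942826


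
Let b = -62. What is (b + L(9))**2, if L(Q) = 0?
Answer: 3844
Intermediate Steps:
(b + L(9))**2 = (-62 + 0)**2 = (-62)**2 = 3844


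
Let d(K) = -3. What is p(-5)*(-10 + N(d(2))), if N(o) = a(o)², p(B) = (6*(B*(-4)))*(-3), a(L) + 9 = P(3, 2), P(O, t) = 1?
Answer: -19440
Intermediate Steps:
a(L) = -8 (a(L) = -9 + 1 = -8)
p(B) = 72*B (p(B) = (6*(-4*B))*(-3) = -24*B*(-3) = 72*B)
N(o) = 64 (N(o) = (-8)² = 64)
p(-5)*(-10 + N(d(2))) = (72*(-5))*(-10 + 64) = -360*54 = -19440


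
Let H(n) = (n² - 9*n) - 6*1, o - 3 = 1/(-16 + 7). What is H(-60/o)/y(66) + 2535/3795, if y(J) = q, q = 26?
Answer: 13461007/555841 ≈ 24.217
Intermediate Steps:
o = 26/9 (o = 3 + 1/(-16 + 7) = 3 + 1/(-9) = 3 - ⅑ = 26/9 ≈ 2.8889)
y(J) = 26
H(n) = -6 + n² - 9*n (H(n) = (n² - 9*n) - 6 = -6 + n² - 9*n)
H(-60/o)/y(66) + 2535/3795 = (-6 + (-60/26/9)² - (-540)/26/9)/26 + 2535/3795 = (-6 + (-60*9/26)² - (-540)*9/26)*(1/26) + 2535*(1/3795) = (-6 + (-270/13)² - 9*(-270/13))*(1/26) + 169/253 = (-6 + 72900/169 + 2430/13)*(1/26) + 169/253 = (103476/169)*(1/26) + 169/253 = 51738/2197 + 169/253 = 13461007/555841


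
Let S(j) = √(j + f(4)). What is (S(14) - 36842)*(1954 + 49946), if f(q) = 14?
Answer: -1912099800 + 103800*√7 ≈ -1.9118e+9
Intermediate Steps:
S(j) = √(14 + j) (S(j) = √(j + 14) = √(14 + j))
(S(14) - 36842)*(1954 + 49946) = (√(14 + 14) - 36842)*(1954 + 49946) = (√28 - 36842)*51900 = (2*√7 - 36842)*51900 = (-36842 + 2*√7)*51900 = -1912099800 + 103800*√7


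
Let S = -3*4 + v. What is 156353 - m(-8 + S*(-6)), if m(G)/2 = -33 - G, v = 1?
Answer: 156535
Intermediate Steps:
S = -11 (S = -3*4 + 1 = -12 + 1 = -11)
m(G) = -66 - 2*G (m(G) = 2*(-33 - G) = -66 - 2*G)
156353 - m(-8 + S*(-6)) = 156353 - (-66 - 2*(-8 - 11*(-6))) = 156353 - (-66 - 2*(-8 + 66)) = 156353 - (-66 - 2*58) = 156353 - (-66 - 116) = 156353 - 1*(-182) = 156353 + 182 = 156535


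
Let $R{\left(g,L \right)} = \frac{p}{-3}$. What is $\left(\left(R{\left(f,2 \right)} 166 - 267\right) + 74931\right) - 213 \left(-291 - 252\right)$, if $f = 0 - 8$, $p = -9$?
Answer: $190821$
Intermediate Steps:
$f = -8$
$R{\left(g,L \right)} = 3$ ($R{\left(g,L \right)} = - \frac{9}{-3} = \left(-9\right) \left(- \frac{1}{3}\right) = 3$)
$\left(\left(R{\left(f,2 \right)} 166 - 267\right) + 74931\right) - 213 \left(-291 - 252\right) = \left(\left(3 \cdot 166 - 267\right) + 74931\right) - 213 \left(-291 - 252\right) = \left(\left(498 - 267\right) + 74931\right) - -115659 = \left(231 + 74931\right) + 115659 = 75162 + 115659 = 190821$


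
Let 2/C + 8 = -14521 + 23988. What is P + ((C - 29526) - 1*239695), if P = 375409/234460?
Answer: -597063243525289/2217757140 ≈ -2.6922e+5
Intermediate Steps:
P = 375409/234460 (P = 375409*(1/234460) = 375409/234460 ≈ 1.6012)
C = 2/9459 (C = 2/(-8 + (-14521 + 23988)) = 2/(-8 + 9467) = 2/9459 ≈ 0.00021144)
P + ((C - 29526) - 1*239695) = 375409/234460 + ((2/9459 - 29526) - 1*239695) = 375409/234460 + (-279286432/9459 - 239695) = 375409/234460 - 2546561437/9459 = -597063243525289/2217757140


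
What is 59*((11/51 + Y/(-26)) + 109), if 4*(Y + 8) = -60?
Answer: 8613587/1326 ≈ 6495.9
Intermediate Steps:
Y = -23 (Y = -8 + (1/4)*(-60) = -8 - 15 = -23)
59*((11/51 + Y/(-26)) + 109) = 59*((11/51 - 23/(-26)) + 109) = 59*((11*(1/51) - 23*(-1/26)) + 109) = 59*((11/51 + 23/26) + 109) = 59*(1459/1326 + 109) = 59*(145993/1326) = 8613587/1326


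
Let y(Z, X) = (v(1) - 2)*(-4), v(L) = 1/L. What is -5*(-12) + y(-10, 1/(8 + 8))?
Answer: 64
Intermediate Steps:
y(Z, X) = 4 (y(Z, X) = (1/1 - 2)*(-4) = (1 - 2)*(-4) = -1*(-4) = 4)
-5*(-12) + y(-10, 1/(8 + 8)) = -5*(-12) + 4 = 60 + 4 = 64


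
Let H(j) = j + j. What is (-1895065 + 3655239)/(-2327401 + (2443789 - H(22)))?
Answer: 880087/58172 ≈ 15.129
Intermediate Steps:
H(j) = 2*j
(-1895065 + 3655239)/(-2327401 + (2443789 - H(22))) = (-1895065 + 3655239)/(-2327401 + (2443789 - 2*22)) = 1760174/(-2327401 + (2443789 - 1*44)) = 1760174/(-2327401 + (2443789 - 44)) = 1760174/(-2327401 + 2443745) = 1760174/116344 = 1760174*(1/116344) = 880087/58172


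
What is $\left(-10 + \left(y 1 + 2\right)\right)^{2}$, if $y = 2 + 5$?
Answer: $1$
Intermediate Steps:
$y = 7$
$\left(-10 + \left(y 1 + 2\right)\right)^{2} = \left(-10 + \left(7 \cdot 1 + 2\right)\right)^{2} = \left(-10 + \left(7 + 2\right)\right)^{2} = \left(-10 + 9\right)^{2} = \left(-1\right)^{2} = 1$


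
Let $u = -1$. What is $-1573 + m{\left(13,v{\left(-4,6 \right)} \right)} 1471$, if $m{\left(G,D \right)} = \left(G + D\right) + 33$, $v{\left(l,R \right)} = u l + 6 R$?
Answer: $124933$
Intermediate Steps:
$v{\left(l,R \right)} = - l + 6 R$
$m{\left(G,D \right)} = 33 + D + G$ ($m{\left(G,D \right)} = \left(D + G\right) + 33 = 33 + D + G$)
$-1573 + m{\left(13,v{\left(-4,6 \right)} \right)} 1471 = -1573 + \left(33 + \left(\left(-1\right) \left(-4\right) + 6 \cdot 6\right) + 13\right) 1471 = -1573 + \left(33 + \left(4 + 36\right) + 13\right) 1471 = -1573 + \left(33 + 40 + 13\right) 1471 = -1573 + 86 \cdot 1471 = -1573 + 126506 = 124933$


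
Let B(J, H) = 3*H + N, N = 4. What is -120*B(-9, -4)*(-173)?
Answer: -166080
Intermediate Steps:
B(J, H) = 4 + 3*H (B(J, H) = 3*H + 4 = 4 + 3*H)
-120*B(-9, -4)*(-173) = -120*(4 + 3*(-4))*(-173) = -120*(4 - 12)*(-173) = -120*(-8)*(-173) = 960*(-173) = -166080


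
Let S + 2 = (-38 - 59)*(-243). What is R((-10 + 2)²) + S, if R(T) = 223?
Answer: 23792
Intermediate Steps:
S = 23569 (S = -2 + (-38 - 59)*(-243) = -2 - 97*(-243) = -2 + 23571 = 23569)
R((-10 + 2)²) + S = 223 + 23569 = 23792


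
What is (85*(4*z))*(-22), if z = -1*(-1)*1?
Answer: -7480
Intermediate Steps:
z = 1 (z = 1*1 = 1)
(85*(4*z))*(-22) = (85*(4*1))*(-22) = (85*4)*(-22) = 340*(-22) = -7480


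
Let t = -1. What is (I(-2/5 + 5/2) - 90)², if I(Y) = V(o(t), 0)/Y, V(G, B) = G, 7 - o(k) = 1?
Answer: 372100/49 ≈ 7593.9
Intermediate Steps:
o(k) = 6 (o(k) = 7 - 1*1 = 7 - 1 = 6)
I(Y) = 6/Y
(I(-2/5 + 5/2) - 90)² = (6/(-2/5 + 5/2) - 90)² = (6/(-2*⅕ + 5*(½)) - 90)² = (6/(-⅖ + 5/2) - 90)² = (6/(21/10) - 90)² = (6*(10/21) - 90)² = (20/7 - 90)² = (-610/7)² = 372100/49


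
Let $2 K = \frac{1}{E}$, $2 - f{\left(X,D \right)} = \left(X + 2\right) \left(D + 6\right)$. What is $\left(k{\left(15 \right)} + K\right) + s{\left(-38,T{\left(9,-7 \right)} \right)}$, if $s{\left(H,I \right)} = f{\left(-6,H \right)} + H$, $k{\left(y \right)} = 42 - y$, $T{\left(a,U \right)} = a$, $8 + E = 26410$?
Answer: $- \frac{7234147}{52804} \approx -137.0$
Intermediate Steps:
$E = 26402$ ($E = -8 + 26410 = 26402$)
$f{\left(X,D \right)} = 2 - \left(2 + X\right) \left(6 + D\right)$ ($f{\left(X,D \right)} = 2 - \left(X + 2\right) \left(D + 6\right) = 2 - \left(2 + X\right) \left(6 + D\right)$)
$s{\left(H,I \right)} = 26 + 5 H$ ($s{\left(H,I \right)} = \left(-10 - -36 - 2 H - H \left(-6\right)\right) + H = \left(-10 + 36 - 2 H + 6 H\right) + H = \left(26 + 4 H\right) + H = 26 + 5 H$)
$K = \frac{1}{52804}$ ($K = \frac{1}{2 \cdot 26402} = \frac{1}{2} \cdot \frac{1}{26402} = \frac{1}{52804} \approx 1.8938 \cdot 10^{-5}$)
$\left(k{\left(15 \right)} + K\right) + s{\left(-38,T{\left(9,-7 \right)} \right)} = \left(\left(42 - 15\right) + \frac{1}{52804}\right) + \left(26 + 5 \left(-38\right)\right) = \left(\left(42 - 15\right) + \frac{1}{52804}\right) + \left(26 - 190\right) = \left(27 + \frac{1}{52804}\right) - 164 = \frac{1425709}{52804} - 164 = - \frac{7234147}{52804}$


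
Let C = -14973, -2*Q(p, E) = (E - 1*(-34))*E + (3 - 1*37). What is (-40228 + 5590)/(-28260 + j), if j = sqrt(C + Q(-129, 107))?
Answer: 1957739760/1597300199 + 34638*I*sqrt(89998)/1597300199 ≈ 1.2257 + 0.0065055*I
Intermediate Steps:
Q(p, E) = 17 - E*(34 + E)/2 (Q(p, E) = -((E - 1*(-34))*E + (3 - 1*37))/2 = -((E + 34)*E + (3 - 37))/2 = -((34 + E)*E - 34)/2 = -(E*(34 + E) - 34)/2 = -(-34 + E*(34 + E))/2 = 17 - E*(34 + E)/2)
j = I*sqrt(89998)/2 (j = sqrt(-14973 + (17 - 17*107 - 1/2*107**2)) = sqrt(-14973 + (17 - 1819 - 1/2*11449)) = sqrt(-14973 + (17 - 1819 - 11449/2)) = sqrt(-14973 - 15053/2) = sqrt(-44999/2) = I*sqrt(89998)/2 ≈ 150.0*I)
(-40228 + 5590)/(-28260 + j) = (-40228 + 5590)/(-28260 + I*sqrt(89998)/2) = -34638/(-28260 + I*sqrt(89998)/2)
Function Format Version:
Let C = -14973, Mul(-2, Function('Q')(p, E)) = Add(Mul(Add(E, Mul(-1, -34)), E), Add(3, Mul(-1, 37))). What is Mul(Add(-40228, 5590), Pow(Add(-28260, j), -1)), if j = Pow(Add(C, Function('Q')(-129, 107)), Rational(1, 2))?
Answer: Add(Rational(1957739760, 1597300199), Mul(Rational(34638, 1597300199), I, Pow(89998, Rational(1, 2)))) ≈ Add(1.2257, Mul(0.0065055, I))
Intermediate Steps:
Function('Q')(p, E) = Add(17, Mul(Rational(-1, 2), E, Add(34, E))) (Function('Q')(p, E) = Mul(Rational(-1, 2), Add(Mul(Add(E, Mul(-1, -34)), E), Add(3, Mul(-1, 37)))) = Mul(Rational(-1, 2), Add(Mul(Add(E, 34), E), Add(3, -37))) = Mul(Rational(-1, 2), Add(Mul(Add(34, E), E), -34)) = Mul(Rational(-1, 2), Add(Mul(E, Add(34, E)), -34)) = Mul(Rational(-1, 2), Add(-34, Mul(E, Add(34, E)))) = Add(17, Mul(Rational(-1, 2), E, Add(34, E))))
j = Mul(Rational(1, 2), I, Pow(89998, Rational(1, 2))) (j = Pow(Add(-14973, Add(17, Mul(-17, 107), Mul(Rational(-1, 2), Pow(107, 2)))), Rational(1, 2)) = Pow(Add(-14973, Add(17, -1819, Mul(Rational(-1, 2), 11449))), Rational(1, 2)) = Pow(Add(-14973, Add(17, -1819, Rational(-11449, 2))), Rational(1, 2)) = Pow(Add(-14973, Rational(-15053, 2)), Rational(1, 2)) = Pow(Rational(-44999, 2), Rational(1, 2)) = Mul(Rational(1, 2), I, Pow(89998, Rational(1, 2))) ≈ Mul(150.00, I))
Mul(Add(-40228, 5590), Pow(Add(-28260, j), -1)) = Mul(Add(-40228, 5590), Pow(Add(-28260, Mul(Rational(1, 2), I, Pow(89998, Rational(1, 2)))), -1)) = Mul(-34638, Pow(Add(-28260, Mul(Rational(1, 2), I, Pow(89998, Rational(1, 2)))), -1))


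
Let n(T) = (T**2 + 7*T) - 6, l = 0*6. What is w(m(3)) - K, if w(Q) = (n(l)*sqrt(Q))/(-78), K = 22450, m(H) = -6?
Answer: -22450 + I*sqrt(6)/13 ≈ -22450.0 + 0.18842*I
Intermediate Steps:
l = 0
n(T) = -6 + T**2 + 7*T
w(Q) = sqrt(Q)/13 (w(Q) = ((-6 + 0**2 + 7*0)*sqrt(Q))/(-78) = ((-6 + 0 + 0)*sqrt(Q))*(-1/78) = -6*sqrt(Q)*(-1/78) = sqrt(Q)/13)
w(m(3)) - K = sqrt(-6)/13 - 1*22450 = (I*sqrt(6))/13 - 22450 = I*sqrt(6)/13 - 22450 = -22450 + I*sqrt(6)/13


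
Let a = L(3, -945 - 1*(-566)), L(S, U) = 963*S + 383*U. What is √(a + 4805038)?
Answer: √4662770 ≈ 2159.3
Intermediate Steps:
L(S, U) = 383*U + 963*S
a = -142268 (a = 383*(-945 - 1*(-566)) + 963*3 = 383*(-945 + 566) + 2889 = 383*(-379) + 2889 = -145157 + 2889 = -142268)
√(a + 4805038) = √(-142268 + 4805038) = √4662770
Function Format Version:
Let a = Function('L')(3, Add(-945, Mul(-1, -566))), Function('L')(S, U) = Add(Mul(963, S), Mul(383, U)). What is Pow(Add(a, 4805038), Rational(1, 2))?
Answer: Pow(4662770, Rational(1, 2)) ≈ 2159.3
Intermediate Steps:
Function('L')(S, U) = Add(Mul(383, U), Mul(963, S))
a = -142268 (a = Add(Mul(383, Add(-945, Mul(-1, -566))), Mul(963, 3)) = Add(Mul(383, Add(-945, 566)), 2889) = Add(Mul(383, -379), 2889) = Add(-145157, 2889) = -142268)
Pow(Add(a, 4805038), Rational(1, 2)) = Pow(Add(-142268, 4805038), Rational(1, 2)) = Pow(4662770, Rational(1, 2))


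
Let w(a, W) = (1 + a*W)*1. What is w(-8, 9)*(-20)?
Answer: 1420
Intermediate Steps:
w(a, W) = 1 + W*a (w(a, W) = (1 + W*a)*1 = 1 + W*a)
w(-8, 9)*(-20) = (1 + 9*(-8))*(-20) = (1 - 72)*(-20) = -71*(-20) = 1420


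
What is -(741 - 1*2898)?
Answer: 2157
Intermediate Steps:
-(741 - 1*2898) = -(741 - 2898) = -1*(-2157) = 2157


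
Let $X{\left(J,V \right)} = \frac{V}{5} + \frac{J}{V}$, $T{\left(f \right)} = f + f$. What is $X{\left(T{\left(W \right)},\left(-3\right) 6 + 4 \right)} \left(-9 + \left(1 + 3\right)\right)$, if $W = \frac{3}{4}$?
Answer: $\frac{407}{28} \approx 14.536$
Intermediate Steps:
$W = \frac{3}{4}$ ($W = 3 \cdot \frac{1}{4} = \frac{3}{4} \approx 0.75$)
$T{\left(f \right)} = 2 f$
$X{\left(J,V \right)} = \frac{V}{5} + \frac{J}{V}$ ($X{\left(J,V \right)} = V \frac{1}{5} + \frac{J}{V} = \frac{V}{5} + \frac{J}{V}$)
$X{\left(T{\left(W \right)},\left(-3\right) 6 + 4 \right)} \left(-9 + \left(1 + 3\right)\right) = \left(\frac{\left(-3\right) 6 + 4}{5} + \frac{2 \cdot \frac{3}{4}}{\left(-3\right) 6 + 4}\right) \left(-9 + \left(1 + 3\right)\right) = \left(\frac{-18 + 4}{5} + \frac{3}{2 \left(-18 + 4\right)}\right) \left(-9 + 4\right) = \left(\frac{1}{5} \left(-14\right) + \frac{3}{2 \left(-14\right)}\right) \left(-5\right) = \left(- \frac{14}{5} + \frac{3}{2} \left(- \frac{1}{14}\right)\right) \left(-5\right) = \left(- \frac{14}{5} - \frac{3}{28}\right) \left(-5\right) = \left(- \frac{407}{140}\right) \left(-5\right) = \frac{407}{28}$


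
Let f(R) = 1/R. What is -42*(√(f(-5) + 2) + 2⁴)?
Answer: -672 - 126*√5/5 ≈ -728.35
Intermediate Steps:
-42*(√(f(-5) + 2) + 2⁴) = -42*(√(1/(-5) + 2) + 2⁴) = -42*(√(-⅕ + 2) + 16) = -42*(√(9/5) + 16) = -42*(3*√5/5 + 16) = -42*(16 + 3*√5/5) = -672 - 126*√5/5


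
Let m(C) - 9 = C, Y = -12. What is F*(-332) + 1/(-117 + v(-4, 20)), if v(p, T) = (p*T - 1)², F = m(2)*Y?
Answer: 282401857/6444 ≈ 43824.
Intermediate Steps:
m(C) = 9 + C
F = -132 (F = (9 + 2)*(-12) = 11*(-12) = -132)
v(p, T) = (-1 + T*p)² (v(p, T) = (T*p - 1)² = (-1 + T*p)²)
F*(-332) + 1/(-117 + v(-4, 20)) = -132*(-332) + 1/(-117 + (-1 + 20*(-4))²) = 43824 + 1/(-117 + (-1 - 80)²) = 43824 + 1/(-117 + (-81)²) = 43824 + 1/(-117 + 6561) = 43824 + 1/6444 = 282401857/6444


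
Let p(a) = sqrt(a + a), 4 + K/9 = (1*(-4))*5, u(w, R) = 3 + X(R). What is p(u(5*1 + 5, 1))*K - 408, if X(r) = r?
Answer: -408 - 432*sqrt(2) ≈ -1018.9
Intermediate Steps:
u(w, R) = 3 + R
K = -216 (K = -36 + 9*((1*(-4))*5) = -36 + 9*(-4*5) = -36 + 9*(-20) = -36 - 180 = -216)
p(a) = sqrt(2)*sqrt(a) (p(a) = sqrt(2*a) = sqrt(2)*sqrt(a))
p(u(5*1 + 5, 1))*K - 408 = (sqrt(2)*sqrt(3 + 1))*(-216) - 408 = (sqrt(2)*sqrt(4))*(-216) - 408 = (sqrt(2)*2)*(-216) - 408 = (2*sqrt(2))*(-216) - 408 = -432*sqrt(2) - 408 = -408 - 432*sqrt(2)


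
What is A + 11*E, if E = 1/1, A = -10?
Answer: 1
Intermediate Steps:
E = 1
A + 11*E = -10 + 11*1 = -10 + 11 = 1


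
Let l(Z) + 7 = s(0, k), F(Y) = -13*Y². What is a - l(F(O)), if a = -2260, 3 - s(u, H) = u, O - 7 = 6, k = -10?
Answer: -2256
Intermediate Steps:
O = 13 (O = 7 + 6 = 13)
s(u, H) = 3 - u
l(Z) = -4 (l(Z) = -7 + (3 - 1*0) = -7 + (3 + 0) = -7 + 3 = -4)
a - l(F(O)) = -2260 - 1*(-4) = -2260 + 4 = -2256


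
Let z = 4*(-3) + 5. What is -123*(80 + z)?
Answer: -8979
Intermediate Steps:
z = -7 (z = -12 + 5 = -7)
-123*(80 + z) = -123*(80 - 7) = -123*73 = -8979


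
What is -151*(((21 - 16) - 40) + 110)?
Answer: -11325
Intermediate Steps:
-151*(((21 - 16) - 40) + 110) = -151*((5 - 40) + 110) = -151*(-35 + 110) = -151*75 = -11325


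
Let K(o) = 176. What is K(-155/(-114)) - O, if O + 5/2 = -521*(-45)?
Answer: -46533/2 ≈ -23267.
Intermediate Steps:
O = 46885/2 (O = -5/2 - 521*(-45) = -5/2 + 23445 = 46885/2 ≈ 23443.)
K(-155/(-114)) - O = 176 - 1*46885/2 = 176 - 46885/2 = -46533/2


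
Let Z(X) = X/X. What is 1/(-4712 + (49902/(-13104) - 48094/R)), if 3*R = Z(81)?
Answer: -2184/325411213 ≈ -6.7115e-6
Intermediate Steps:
Z(X) = 1
R = ⅓ (R = (⅓)*1 = ⅓ ≈ 0.33333)
1/(-4712 + (49902/(-13104) - 48094/R)) = 1/(-4712 + (49902/(-13104) - 48094/⅓)) = 1/(-4712 + (49902*(-1/13104) - 48094*3)) = 1/(-4712 + (-8317/2184 - 144282)) = 1/(-4712 - 315120205/2184) = 1/(-325411213/2184) = -2184/325411213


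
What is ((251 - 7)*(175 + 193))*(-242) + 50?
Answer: -21729614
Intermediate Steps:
((251 - 7)*(175 + 193))*(-242) + 50 = (244*368)*(-242) + 50 = 89792*(-242) + 50 = -21729664 + 50 = -21729614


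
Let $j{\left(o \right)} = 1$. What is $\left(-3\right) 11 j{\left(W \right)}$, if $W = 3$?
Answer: $-33$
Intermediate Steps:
$\left(-3\right) 11 j{\left(W \right)} = \left(-3\right) 11 \cdot 1 = \left(-33\right) 1 = -33$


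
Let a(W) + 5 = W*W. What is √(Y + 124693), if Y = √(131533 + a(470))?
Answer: √(124693 + 2*√88107) ≈ 353.96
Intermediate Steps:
a(W) = -5 + W² (a(W) = -5 + W*W = -5 + W²)
Y = 2*√88107 (Y = √(131533 + (-5 + 470²)) = √(131533 + (-5 + 220900)) = √(131533 + 220895) = √352428 = 2*√88107 ≈ 593.66)
√(Y + 124693) = √(2*√88107 + 124693) = √(124693 + 2*√88107)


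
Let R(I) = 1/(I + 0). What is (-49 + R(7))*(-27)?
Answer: 9234/7 ≈ 1319.1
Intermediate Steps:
R(I) = 1/I
(-49 + R(7))*(-27) = (-49 + 1/7)*(-27) = (-49 + ⅐)*(-27) = -342/7*(-27) = 9234/7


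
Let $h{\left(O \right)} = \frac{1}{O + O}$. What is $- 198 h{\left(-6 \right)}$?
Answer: $\frac{33}{2} \approx 16.5$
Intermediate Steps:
$h{\left(O \right)} = \frac{1}{2 O}$
$- 198 h{\left(-6 \right)} = - 198 \frac{1}{2 \left(-6\right)} = - 198 \cdot \frac{1}{2} \left(- \frac{1}{6}\right) = \left(-198\right) \left(- \frac{1}{12}\right) = \frac{33}{2}$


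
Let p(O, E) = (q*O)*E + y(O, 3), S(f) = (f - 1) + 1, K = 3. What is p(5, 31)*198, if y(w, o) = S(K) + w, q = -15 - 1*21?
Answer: -1103256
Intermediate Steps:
S(f) = f (S(f) = (-1 + f) + 1 = f)
q = -36 (q = -15 - 21 = -36)
y(w, o) = 3 + w
p(O, E) = 3 + O - 36*E*O (p(O, E) = (-36*O)*E + (3 + O) = -36*E*O + (3 + O) = 3 + O - 36*E*O)
p(5, 31)*198 = (3 + 5 - 36*31*5)*198 = (3 + 5 - 5580)*198 = -5572*198 = -1103256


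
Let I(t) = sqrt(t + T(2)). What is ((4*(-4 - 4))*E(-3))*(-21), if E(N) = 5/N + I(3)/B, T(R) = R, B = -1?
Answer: -1120 - 672*sqrt(5) ≈ -2622.6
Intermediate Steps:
I(t) = sqrt(2 + t) (I(t) = sqrt(t + 2) = sqrt(2 + t))
E(N) = -sqrt(5) + 5/N (E(N) = 5/N + sqrt(2 + 3)/(-1) = 5/N + sqrt(5)*(-1) = 5/N - sqrt(5) = -sqrt(5) + 5/N)
((4*(-4 - 4))*E(-3))*(-21) = ((4*(-4 - 4))*(-sqrt(5) + 5/(-3)))*(-21) = ((4*(-8))*(-sqrt(5) + 5*(-1/3)))*(-21) = -32*(-sqrt(5) - 5/3)*(-21) = -32*(-5/3 - sqrt(5))*(-21) = (160/3 + 32*sqrt(5))*(-21) = -1120 - 672*sqrt(5)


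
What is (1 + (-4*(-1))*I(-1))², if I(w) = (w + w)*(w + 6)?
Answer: 1521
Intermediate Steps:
I(w) = 2*w*(6 + w) (I(w) = (2*w)*(6 + w) = 2*w*(6 + w))
(1 + (-4*(-1))*I(-1))² = (1 + (-4*(-1))*(2*(-1)*(6 - 1)))² = (1 + 4*(2*(-1)*5))² = (1 + 4*(-10))² = (1 - 40)² = (-39)² = 1521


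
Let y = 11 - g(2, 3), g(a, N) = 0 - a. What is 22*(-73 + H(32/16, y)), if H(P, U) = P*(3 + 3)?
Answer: -1342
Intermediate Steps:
g(a, N) = -a
y = 13 (y = 11 - (-1)*2 = 11 - 1*(-2) = 11 + 2 = 13)
H(P, U) = 6*P (H(P, U) = P*6 = 6*P)
22*(-73 + H(32/16, y)) = 22*(-73 + 6*(32/16)) = 22*(-73 + 6*(32*(1/16))) = 22*(-73 + 6*2) = 22*(-73 + 12) = 22*(-61) = -1342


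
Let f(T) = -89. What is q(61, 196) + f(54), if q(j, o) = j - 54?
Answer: -82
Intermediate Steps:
q(j, o) = -54 + j
q(61, 196) + f(54) = (-54 + 61) - 89 = 7 - 89 = -82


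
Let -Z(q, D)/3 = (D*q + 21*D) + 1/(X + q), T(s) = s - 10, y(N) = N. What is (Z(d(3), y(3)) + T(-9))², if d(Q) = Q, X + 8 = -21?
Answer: 37295449/676 ≈ 55171.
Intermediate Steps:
X = -29 (X = -8 - 21 = -29)
T(s) = -10 + s
Z(q, D) = -63*D - 3/(-29 + q) - 3*D*q (Z(q, D) = -3*((D*q + 21*D) + 1/(-29 + q)) = -3*((21*D + D*q) + 1/(-29 + q)) = -3*(1/(-29 + q) + 21*D + D*q) = -63*D - 3/(-29 + q) - 3*D*q)
(Z(d(3), y(3)) + T(-9))² = (3*(-1 + 609*3 - 1*3*3² + 8*3*3)/(-29 + 3) + (-10 - 9))² = (3*(-1 + 1827 - 1*3*9 + 72)/(-26) - 19)² = (3*(-1/26)*(-1 + 1827 - 27 + 72) - 19)² = (3*(-1/26)*1871 - 19)² = (-5613/26 - 19)² = (-6107/26)² = 37295449/676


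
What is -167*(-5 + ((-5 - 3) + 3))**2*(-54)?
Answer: 901800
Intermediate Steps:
-167*(-5 + ((-5 - 3) + 3))**2*(-54) = -167*(-5 + (-8 + 3))**2*(-54) = -167*(-5 - 5)**2*(-54) = -167*(-10)**2*(-54) = -167*100*(-54) = -16700*(-54) = 901800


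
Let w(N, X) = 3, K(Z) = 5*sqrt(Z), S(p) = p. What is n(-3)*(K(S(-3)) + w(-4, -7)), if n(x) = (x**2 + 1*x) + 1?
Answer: 21 + 35*I*sqrt(3) ≈ 21.0 + 60.622*I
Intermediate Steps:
n(x) = 1 + x + x**2 (n(x) = (x**2 + x) + 1 = (x + x**2) + 1 = 1 + x + x**2)
n(-3)*(K(S(-3)) + w(-4, -7)) = (1 - 3 + (-3)**2)*(5*sqrt(-3) + 3) = (1 - 3 + 9)*(5*(I*sqrt(3)) + 3) = 7*(5*I*sqrt(3) + 3) = 7*(3 + 5*I*sqrt(3)) = 21 + 35*I*sqrt(3)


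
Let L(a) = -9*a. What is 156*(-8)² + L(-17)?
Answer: 10137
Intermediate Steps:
156*(-8)² + L(-17) = 156*(-8)² - 9*(-17) = 156*64 + 153 = 9984 + 153 = 10137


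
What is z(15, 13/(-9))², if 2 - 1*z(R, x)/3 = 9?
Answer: 441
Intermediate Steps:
z(R, x) = -21 (z(R, x) = 6 - 3*9 = 6 - 27 = -21)
z(15, 13/(-9))² = (-21)² = 441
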